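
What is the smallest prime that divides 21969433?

21969433 is odd.
Digit sum 37, not divisible by 3.
Ends in 3: not divisible by 5.
7: 21969433 = 7·3138490 + 3
11: 21969433 = 11·1997221 + 2
13: 21969433 = 13·1689956 + 5
17: 21969433 = 17·1292319 + 10
19: 21969433 = 19·1156285 + 18
23: 21969433 = 23·955192 + 17
29: 21969433 = 29·757566 + 19
31: 21969433 = 31·708691 + 12
37: 21969433 = 37·593768 + 17
41: 21969433 = 41·535839 + 34
43: 21969433 = 43·510917 + 2
47: 21969433 = 47·467434 + 35
53: 21969433 = 53·414517 + 32
59: 21969433 = 59·372363 + 16
61: 21969433 = 61·360154 + 39
67: 21969433 = 67·327901 + 66
71: 21969433 = 71·309428 + 45
73: 21969433 = 73·300951 + 10
79: 21969433 = 79·278094 + 7
83: 21969433 = 83·264691 + 80
89: 21969433 = 89·246847 + 50
97: 21969433 = 97·226489

97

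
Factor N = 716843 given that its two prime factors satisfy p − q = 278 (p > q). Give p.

Since p = q + 278, we have 716843 = q(q + 278), so q² + 278q − 716843 = 0.
Discriminant: 278² + 4·716843 = 77284 + 2867372 = 2944656; √2944656 = 1716.
q = (−278 + 1716)/2 = 719, and p = q + 278 = 997.
Check: 719 · 997 = 716843.

997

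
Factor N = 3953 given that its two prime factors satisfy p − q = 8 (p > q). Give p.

67

Since p = q + 8, we have 3953 = q(q + 8), so q² + 8q − 3953 = 0.
Discriminant: 8² + 4·3953 = 64 + 15812 = 15876; √15876 = 126.
q = (−8 + 126)/2 = 59, and p = q + 8 = 67.
Check: 59 · 67 = 3953.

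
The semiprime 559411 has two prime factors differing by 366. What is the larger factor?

Since p = q + 366, we have 559411 = q(q + 366), so q² + 366q − 559411 = 0.
Discriminant: 366² + 4·559411 = 133956 + 2237644 = 2371600; √2371600 = 1540.
q = (−366 + 1540)/2 = 587, and p = q + 366 = 953.
Check: 587 · 953 = 559411.

953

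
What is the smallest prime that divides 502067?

23

502067 is odd.
Digit sum 20, not divisible by 3.
Ends in 7: not divisible by 5.
7: 502067 = 7·71723 + 6
11: 502067 = 11·45642 + 5
13: 502067 = 13·38620 + 7
17: 502067 = 17·29533 + 6
19: 502067 = 19·26424 + 11
23: 502067 = 23·21829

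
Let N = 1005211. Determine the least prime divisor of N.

1005211 is odd.
Digit sum 10, not divisible by 3.
Ends in 1: not divisible by 5.
7: 1005211 = 7·143601 + 4
11: 1005211 = 11·91382 + 9
13: 1005211 = 13·77323 + 12
17: 1005211 = 17·59130 + 1
19: 1005211 = 19·52905 + 16
23: 1005211 = 23·43704 + 19
29: 1005211 = 29·34662 + 13
31: 1005211 = 31·32426 + 5
37: 1005211 = 37·27167 + 32
41: 1005211 = 41·24517 + 14
43: 1005211 = 43·23377

43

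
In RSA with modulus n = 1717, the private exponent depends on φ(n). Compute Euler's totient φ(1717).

Factor: 1717 = 17 · 101.
φ(1717) = (17−1) · (101−1) = 16 · 100 = 1600.

1600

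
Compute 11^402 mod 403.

233

11^1 ≡ 11 (mod 403)
11^2 ≡ 11^2 = 121 ≡ 121 (mod 403)
11^4 ≡ 121^2 = 14641 ≡ 133 (mod 403)
11^8 ≡ 133^2 = 17689 ≡ 360 (mod 403)
11^16 ≡ 360^2 = 129600 ≡ 237 (mod 403)
11^32 ≡ 237^2 = 56169 ≡ 152 (mod 403)
11^64 ≡ 152^2 = 23104 ≡ 133 (mod 403)
11^128 ≡ 133^2 = 17689 ≡ 360 (mod 403)
11^256 ≡ 360^2 = 129600 ≡ 237 (mod 403)
402 = 256 + 128 + 16 + 2 in binary powers of 2.
So 11^402 ≡ 237 · 360 · 237 · 121 ≡ 233 (mod 403).
Since 233 ≠ 1, base 11 is a Fermat witness: 403 is composite.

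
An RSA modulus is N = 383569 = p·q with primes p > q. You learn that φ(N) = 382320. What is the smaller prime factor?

φ(n) = (p−1)(q−1) = n − (p+q) + 1, so p + q = 383569 − 382320 + 1 = 1250.
p and q are the roots of t² − 1250t + 383569 = 0.
Discriminant: 1250² − 4·383569 = 1562500 − 1534276 = 28224; √28224 = 168.
q = (1250 − 168)/2 = 541, p = (1250 + 168)/2 = 709.
Check: 541 · 709 = 383569.

541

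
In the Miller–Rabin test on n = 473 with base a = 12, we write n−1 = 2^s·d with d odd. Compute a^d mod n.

331

473 − 1 = 472 = 2^3 · 59, so d = 59.
12^1 ≡ 12 (mod 473)
12^2 ≡ 12^2 = 144 ≡ 144 (mod 473)
12^4 ≡ 144^2 = 20736 ≡ 397 (mod 473)
12^8 ≡ 397^2 = 157609 ≡ 100 (mod 473)
12^16 ≡ 100^2 = 10000 ≡ 67 (mod 473)
12^32 ≡ 67^2 = 4489 ≡ 232 (mod 473)
59 = 32 + 16 + 8 + 2 + 1 in binary powers of 2.
So 12^59 ≡ 232 · 67 · 100 · 144 · 12 ≡ 331 (mod 473).
Squaring chain: 331 → 298 → 353; never reaches −1, so base 12 is a Miller–Rabin witness that 473 is composite.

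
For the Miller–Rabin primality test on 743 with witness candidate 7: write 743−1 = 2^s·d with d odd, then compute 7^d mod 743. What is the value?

742

743 − 1 = 742 = 2^1 · 371, so d = 371.
7^1 ≡ 7 (mod 743)
7^2 ≡ 7^2 = 49 ≡ 49 (mod 743)
7^4 ≡ 49^2 = 2401 ≡ 172 (mod 743)
7^8 ≡ 172^2 = 29584 ≡ 607 (mod 743)
7^16 ≡ 607^2 = 368449 ≡ 664 (mod 743)
7^32 ≡ 664^2 = 440896 ≡ 297 (mod 743)
7^64 ≡ 297^2 = 88209 ≡ 535 (mod 743)
7^128 ≡ 535^2 = 286225 ≡ 170 (mod 743)
7^256 ≡ 170^2 = 28900 ≡ 666 (mod 743)
371 = 256 + 64 + 32 + 16 + 2 + 1 in binary powers of 2.
So 7^371 ≡ 666 · 535 · 297 · 664 · 49 · 7 ≡ 742 (mod 743).
Since 7^d ≡ 742 (mod 743), base 7 does not prove 743 composite.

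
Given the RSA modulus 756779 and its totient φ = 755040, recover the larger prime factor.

φ(n) = (p−1)(q−1) = n − (p+q) + 1, so p + q = 756779 − 755040 + 1 = 1740.
p and q are the roots of t² − 1740t + 756779 = 0.
Discriminant: 1740² − 4·756779 = 3027600 − 3027116 = 484; √484 = 22.
q = (1740 − 22)/2 = 859, p = (1740 + 22)/2 = 881.
Check: 859 · 881 = 756779.

881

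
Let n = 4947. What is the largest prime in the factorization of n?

97

4947 = 3 · 1649
1649 = 17 · 97
97 is prime.
So 4947 = 3 · 17 · 97; the largest prime factor is 97.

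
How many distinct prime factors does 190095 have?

190095 = 3 · 63365
63365 = 5 · 12673
12673 = 19 · 667
667 = 23 · 29
190095 = 3 · 5 · 19 · 23 · 29, which has 5 distinct prime factors.

5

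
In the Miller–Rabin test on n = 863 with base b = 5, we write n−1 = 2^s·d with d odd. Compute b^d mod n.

863 − 1 = 862 = 2^1 · 431, so d = 431.
5^1 ≡ 5 (mod 863)
5^2 ≡ 5^2 = 25 ≡ 25 (mod 863)
5^4 ≡ 25^2 = 625 ≡ 625 (mod 863)
5^8 ≡ 625^2 = 390625 ≡ 549 (mod 863)
5^16 ≡ 549^2 = 301401 ≡ 214 (mod 863)
5^32 ≡ 214^2 = 45796 ≡ 57 (mod 863)
5^64 ≡ 57^2 = 3249 ≡ 660 (mod 863)
5^128 ≡ 660^2 = 435600 ≡ 648 (mod 863)
5^256 ≡ 648^2 = 419904 ≡ 486 (mod 863)
431 = 256 + 128 + 32 + 8 + 4 + 2 + 1 in binary powers of 2.
So 5^431 ≡ 486 · 648 · 57 · 549 · 625 · 25 · 5 ≡ 862 (mod 863).
Since 5^d ≡ 862 (mod 863), base 5 does not prove 863 composite.

862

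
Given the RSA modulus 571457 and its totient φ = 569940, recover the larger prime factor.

827

φ(n) = (p−1)(q−1) = n − (p+q) + 1, so p + q = 571457 − 569940 + 1 = 1518.
p and q are the roots of t² − 1518t + 571457 = 0.
Discriminant: 1518² − 4·571457 = 2304324 − 2285828 = 18496; √18496 = 136.
q = (1518 − 136)/2 = 691, p = (1518 + 136)/2 = 827.
Check: 691 · 827 = 571457.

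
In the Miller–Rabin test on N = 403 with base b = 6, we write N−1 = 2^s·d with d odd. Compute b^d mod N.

403 − 1 = 402 = 2^1 · 201, so d = 201.
6^1 ≡ 6 (mod 403)
6^2 ≡ 6^2 = 36 ≡ 36 (mod 403)
6^4 ≡ 36^2 = 1296 ≡ 87 (mod 403)
6^8 ≡ 87^2 = 7569 ≡ 315 (mod 403)
6^16 ≡ 315^2 = 99225 ≡ 87 (mod 403)
6^32 ≡ 87^2 = 7569 ≡ 315 (mod 403)
6^64 ≡ 315^2 = 99225 ≡ 87 (mod 403)
6^128 ≡ 87^2 = 7569 ≡ 315 (mod 403)
201 = 128 + 64 + 8 + 1 in binary powers of 2.
So 6^201 ≡ 315 · 87 · 315 · 6 ≡ 278 (mod 403).
Squaring chain: 278; never reaches −1, so base 6 is a Miller–Rabin witness that 403 is composite.

278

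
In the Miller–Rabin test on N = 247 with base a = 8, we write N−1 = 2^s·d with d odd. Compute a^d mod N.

18

247 − 1 = 246 = 2^1 · 123, so d = 123.
8^1 ≡ 8 (mod 247)
8^2 ≡ 8^2 = 64 ≡ 64 (mod 247)
8^4 ≡ 64^2 = 4096 ≡ 144 (mod 247)
8^8 ≡ 144^2 = 20736 ≡ 235 (mod 247)
8^16 ≡ 235^2 = 55225 ≡ 144 (mod 247)
8^32 ≡ 144^2 = 20736 ≡ 235 (mod 247)
8^64 ≡ 235^2 = 55225 ≡ 144 (mod 247)
123 = 64 + 32 + 16 + 8 + 2 + 1 in binary powers of 2.
So 8^123 ≡ 144 · 235 · 144 · 235 · 64 · 8 ≡ 18 (mod 247).
Squaring chain: 18; never reaches −1, so base 8 is a Miller–Rabin witness that 247 is composite.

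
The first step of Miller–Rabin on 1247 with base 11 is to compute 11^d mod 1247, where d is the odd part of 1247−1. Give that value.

1247 − 1 = 1246 = 2^1 · 623, so d = 623.
11^1 ≡ 11 (mod 1247)
11^2 ≡ 11^2 = 121 ≡ 121 (mod 1247)
11^4 ≡ 121^2 = 14641 ≡ 924 (mod 1247)
11^8 ≡ 924^2 = 853776 ≡ 828 (mod 1247)
11^16 ≡ 828^2 = 685584 ≡ 981 (mod 1247)
11^32 ≡ 981^2 = 962361 ≡ 924 (mod 1247)
11^64 ≡ 924^2 = 853776 ≡ 828 (mod 1247)
11^128 ≡ 828^2 = 685584 ≡ 981 (mod 1247)
11^256 ≡ 981^2 = 962361 ≡ 924 (mod 1247)
11^512 ≡ 924^2 = 853776 ≡ 828 (mod 1247)
623 = 512 + 64 + 32 + 8 + 4 + 2 + 1 in binary powers of 2.
So 11^623 ≡ 828 · 828 · 924 · 828 · 924 · 121 · 11 ≡ 302 (mod 1247).
Squaring chain: 302; never reaches −1, so base 11 is a Miller–Rabin witness that 1247 is composite.

302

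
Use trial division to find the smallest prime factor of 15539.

15539 is odd.
Digit sum 23, not divisible by 3.
Ends in 9: not divisible by 5.
7: 15539 = 7·2219 + 6
11: 15539 = 11·1412 + 7
13: 15539 = 13·1195 + 4
17: 15539 = 17·914 + 1
19: 15539 = 19·817 + 16
23: 15539 = 23·675 + 14
29: 15539 = 29·535 + 24
31: 15539 = 31·501 + 8
37: 15539 = 37·419 + 36
41: 15539 = 41·379

41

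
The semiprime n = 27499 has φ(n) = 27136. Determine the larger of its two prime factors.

φ(n) = (p−1)(q−1) = n − (p+q) + 1, so p + q = 27499 − 27136 + 1 = 364.
p and q are the roots of t² − 364t + 27499 = 0.
Discriminant: 364² − 4·27499 = 132496 − 109996 = 22500; √22500 = 150.
q = (364 − 150)/2 = 107, p = (364 + 150)/2 = 257.
Check: 107 · 257 = 27499.

257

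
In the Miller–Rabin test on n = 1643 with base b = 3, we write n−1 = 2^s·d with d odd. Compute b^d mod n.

1532

1643 − 1 = 1642 = 2^1 · 821, so d = 821.
3^1 ≡ 3 (mod 1643)
3^2 ≡ 3^2 = 9 ≡ 9 (mod 1643)
3^4 ≡ 9^2 = 81 ≡ 81 (mod 1643)
3^8 ≡ 81^2 = 6561 ≡ 1632 (mod 1643)
3^16 ≡ 1632^2 = 2663424 ≡ 121 (mod 1643)
3^32 ≡ 121^2 = 14641 ≡ 1497 (mod 1643)
3^64 ≡ 1497^2 = 2241009 ≡ 1600 (mod 1643)
3^128 ≡ 1600^2 = 2560000 ≡ 206 (mod 1643)
3^256 ≡ 206^2 = 42436 ≡ 1361 (mod 1643)
3^512 ≡ 1361^2 = 1852321 ≡ 660 (mod 1643)
821 = 512 + 256 + 32 + 16 + 4 + 1 in binary powers of 2.
So 3^821 ≡ 660 · 1361 · 1497 · 121 · 81 · 3 ≡ 1532 (mod 1643).
Squaring chain: 1532; never reaches −1, so base 3 is a Miller–Rabin witness that 1643 is composite.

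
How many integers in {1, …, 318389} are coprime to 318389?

Factor: 318389 = 23 · 109 · 127.
φ(318389) = (23−1) · (109−1) · (127−1) = 22 · 108 · 126 = 299376.

299376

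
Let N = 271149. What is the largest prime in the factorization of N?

71

271149 = 3 · 90383
90383 = 19 · 4757
4757 = 67 · 71
71 is prime.
So 271149 = 3 · 19 · 67 · 71; the largest prime factor is 71.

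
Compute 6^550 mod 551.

6^1 ≡ 6 (mod 551)
6^2 ≡ 6^2 = 36 ≡ 36 (mod 551)
6^4 ≡ 36^2 = 1296 ≡ 194 (mod 551)
6^8 ≡ 194^2 = 37636 ≡ 168 (mod 551)
6^16 ≡ 168^2 = 28224 ≡ 123 (mod 551)
6^32 ≡ 123^2 = 15129 ≡ 252 (mod 551)
6^64 ≡ 252^2 = 63504 ≡ 139 (mod 551)
6^128 ≡ 139^2 = 19321 ≡ 36 (mod 551)
6^256 ≡ 36^2 = 1296 ≡ 194 (mod 551)
6^512 ≡ 194^2 = 37636 ≡ 168 (mod 551)
550 = 512 + 32 + 4 + 2 in binary powers of 2.
So 6^550 ≡ 168 · 252 · 194 · 36 ≡ 310 (mod 551).
Since 310 ≠ 1, base 6 is a Fermat witness: 551 is composite.

310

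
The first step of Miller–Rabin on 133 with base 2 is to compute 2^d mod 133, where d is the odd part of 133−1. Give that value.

50

133 − 1 = 132 = 2^2 · 33, so d = 33.
2^1 ≡ 2 (mod 133)
2^2 ≡ 2^2 = 4 ≡ 4 (mod 133)
2^4 ≡ 4^2 = 16 ≡ 16 (mod 133)
2^8 ≡ 16^2 = 256 ≡ 123 (mod 133)
2^16 ≡ 123^2 = 15129 ≡ 100 (mod 133)
2^32 ≡ 100^2 = 10000 ≡ 25 (mod 133)
33 = 32 + 1 in binary powers of 2.
So 2^33 ≡ 25 · 2 ≡ 50 (mod 133).
Squaring chain: 50 → 106; never reaches −1, so base 2 is a Miller–Rabin witness that 133 is composite.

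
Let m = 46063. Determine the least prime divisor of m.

73

46063 is odd.
Digit sum 19, not divisible by 3.
Ends in 3: not divisible by 5.
7: 46063 = 7·6580 + 3
11: 46063 = 11·4187 + 6
13: 46063 = 13·3543 + 4
17: 46063 = 17·2709 + 10
19: 46063 = 19·2424 + 7
23: 46063 = 23·2002 + 17
29: 46063 = 29·1588 + 11
31: 46063 = 31·1485 + 28
37: 46063 = 37·1244 + 35
41: 46063 = 41·1123 + 20
43: 46063 = 43·1071 + 10
47: 46063 = 47·980 + 3
53: 46063 = 53·869 + 6
59: 46063 = 59·780 + 43
61: 46063 = 61·755 + 8
67: 46063 = 67·687 + 34
71: 46063 = 71·648 + 55
73: 46063 = 73·631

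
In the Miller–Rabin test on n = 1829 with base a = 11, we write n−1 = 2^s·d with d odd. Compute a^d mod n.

974

1829 − 1 = 1828 = 2^2 · 457, so d = 457.
11^1 ≡ 11 (mod 1829)
11^2 ≡ 11^2 = 121 ≡ 121 (mod 1829)
11^4 ≡ 121^2 = 14641 ≡ 9 (mod 1829)
11^8 ≡ 9^2 = 81 ≡ 81 (mod 1829)
11^16 ≡ 81^2 = 6561 ≡ 1074 (mod 1829)
11^32 ≡ 1074^2 = 1153476 ≡ 1206 (mod 1829)
11^64 ≡ 1206^2 = 1454436 ≡ 381 (mod 1829)
11^128 ≡ 381^2 = 145161 ≡ 670 (mod 1829)
11^256 ≡ 670^2 = 448900 ≡ 795 (mod 1829)
457 = 256 + 128 + 64 + 8 + 1 in binary powers of 2.
So 11^457 ≡ 795 · 670 · 381 · 81 · 11 ≡ 974 (mod 1829).
Squaring chain: 974 → 1254; never reaches −1, so base 11 is a Miller–Rabin witness that 1829 is composite.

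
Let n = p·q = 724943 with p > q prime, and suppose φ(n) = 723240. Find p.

φ(n) = (p−1)(q−1) = n − (p+q) + 1, so p + q = 724943 − 723240 + 1 = 1704.
p and q are the roots of t² − 1704t + 724943 = 0.
Discriminant: 1704² − 4·724943 = 2903616 − 2899772 = 3844; √3844 = 62.
q = (1704 − 62)/2 = 821, p = (1704 + 62)/2 = 883.
Check: 821 · 883 = 724943.

883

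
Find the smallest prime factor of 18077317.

83

18077317 is odd.
Digit sum 34, not divisible by 3.
Ends in 7: not divisible by 5.
7: 18077317 = 7·2582473 + 6
11: 18077317 = 11·1643392 + 5
13: 18077317 = 13·1390562 + 11
17: 18077317 = 17·1063371 + 10
19: 18077317 = 19·951437 + 14
23: 18077317 = 23·785970 + 7
29: 18077317 = 29·623355 + 22
31: 18077317 = 31·583139 + 8
37: 18077317 = 37·488576 + 5
41: 18077317 = 41·440910 + 7
43: 18077317 = 43·420402 + 31
47: 18077317 = 47·384623 + 36
53: 18077317 = 53·341081 + 24
59: 18077317 = 59·306395 + 12
61: 18077317 = 61·296349 + 28
67: 18077317 = 67·269810 + 47
71: 18077317 = 71·254610 + 7
73: 18077317 = 73·247634 + 35
79: 18077317 = 79·228826 + 63
83: 18077317 = 83·217799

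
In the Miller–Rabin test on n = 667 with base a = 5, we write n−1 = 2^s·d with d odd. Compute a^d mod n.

332

667 − 1 = 666 = 2^1 · 333, so d = 333.
5^1 ≡ 5 (mod 667)
5^2 ≡ 5^2 = 25 ≡ 25 (mod 667)
5^4 ≡ 25^2 = 625 ≡ 625 (mod 667)
5^8 ≡ 625^2 = 390625 ≡ 430 (mod 667)
5^16 ≡ 430^2 = 184900 ≡ 141 (mod 667)
5^32 ≡ 141^2 = 19881 ≡ 538 (mod 667)
5^64 ≡ 538^2 = 289444 ≡ 633 (mod 667)
5^128 ≡ 633^2 = 400689 ≡ 489 (mod 667)
5^256 ≡ 489^2 = 239121 ≡ 335 (mod 667)
333 = 256 + 64 + 8 + 4 + 1 in binary powers of 2.
So 5^333 ≡ 335 · 633 · 430 · 625 · 5 ≡ 332 (mod 667).
Squaring chain: 332; never reaches −1, so base 5 is a Miller–Rabin witness that 667 is composite.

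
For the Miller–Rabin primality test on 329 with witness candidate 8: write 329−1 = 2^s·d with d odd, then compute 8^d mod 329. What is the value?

329 − 1 = 328 = 2^3 · 41, so d = 41.
8^1 ≡ 8 (mod 329)
8^2 ≡ 8^2 = 64 ≡ 64 (mod 329)
8^4 ≡ 64^2 = 4096 ≡ 148 (mod 329)
8^8 ≡ 148^2 = 21904 ≡ 190 (mod 329)
8^16 ≡ 190^2 = 36100 ≡ 239 (mod 329)
8^32 ≡ 239^2 = 57121 ≡ 204 (mod 329)
41 = 32 + 8 + 1 in binary powers of 2.
So 8^41 ≡ 204 · 190 · 8 ≡ 162 (mod 329).
Squaring chain: 162 → 253 → 183; never reaches −1, so base 8 is a Miller–Rabin witness that 329 is composite.

162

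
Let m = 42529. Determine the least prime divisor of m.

42529 is odd.
Digit sum 22, not divisible by 3.
Ends in 9: not divisible by 5.
7: 42529 = 7·6075 + 4
11: 42529 = 11·3866 + 3
13: 42529 = 13·3271 + 6
17: 42529 = 17·2501 + 12
19: 42529 = 19·2238 + 7
23: 42529 = 23·1849 + 2
29: 42529 = 29·1466 + 15
31: 42529 = 31·1371 + 28
37: 42529 = 37·1149 + 16
41: 42529 = 41·1037 + 12
43: 42529 = 43·989 + 2
47: 42529 = 47·904 + 41
53: 42529 = 53·802 + 23
59: 42529 = 59·720 + 49
61: 42529 = 61·697 + 12
67: 42529 = 67·634 + 51
71: 42529 = 71·599

71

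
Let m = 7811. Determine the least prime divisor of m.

7811 is odd.
Digit sum 17, not divisible by 3.
Ends in 1: not divisible by 5.
7: 7811 = 7·1115 + 6
11: 7811 = 11·710 + 1
13: 7811 = 13·600 + 11
17: 7811 = 17·459 + 8
19: 7811 = 19·411 + 2
23: 7811 = 23·339 + 14
29: 7811 = 29·269 + 10
31: 7811 = 31·251 + 30
37: 7811 = 37·211 + 4
41: 7811 = 41·190 + 21
43: 7811 = 43·181 + 28
47: 7811 = 47·166 + 9
53: 7811 = 53·147 + 20
59: 7811 = 59·132 + 23
61: 7811 = 61·128 + 3
67: 7811 = 67·116 + 39
71: 7811 = 71·110 + 1
73: 7811 = 73·107

73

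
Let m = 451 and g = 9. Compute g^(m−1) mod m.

122

9^1 ≡ 9 (mod 451)
9^2 ≡ 9^2 = 81 ≡ 81 (mod 451)
9^4 ≡ 81^2 = 6561 ≡ 247 (mod 451)
9^8 ≡ 247^2 = 61009 ≡ 124 (mod 451)
9^16 ≡ 124^2 = 15376 ≡ 42 (mod 451)
9^32 ≡ 42^2 = 1764 ≡ 411 (mod 451)
9^64 ≡ 411^2 = 168921 ≡ 247 (mod 451)
9^128 ≡ 247^2 = 61009 ≡ 124 (mod 451)
9^256 ≡ 124^2 = 15376 ≡ 42 (mod 451)
450 = 256 + 128 + 64 + 2 in binary powers of 2.
So 9^450 ≡ 42 · 124 · 247 · 81 ≡ 122 (mod 451).
Since 122 ≠ 1, base 9 is a Fermat witness: 451 is composite.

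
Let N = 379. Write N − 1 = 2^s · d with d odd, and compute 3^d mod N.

378

379 − 1 = 378 = 2^1 · 189, so d = 189.
3^1 ≡ 3 (mod 379)
3^2 ≡ 3^2 = 9 ≡ 9 (mod 379)
3^4 ≡ 9^2 = 81 ≡ 81 (mod 379)
3^8 ≡ 81^2 = 6561 ≡ 118 (mod 379)
3^16 ≡ 118^2 = 13924 ≡ 280 (mod 379)
3^32 ≡ 280^2 = 78400 ≡ 326 (mod 379)
3^64 ≡ 326^2 = 106276 ≡ 156 (mod 379)
3^128 ≡ 156^2 = 24336 ≡ 80 (mod 379)
189 = 128 + 32 + 16 + 8 + 4 + 1 in binary powers of 2.
So 3^189 ≡ 80 · 326 · 280 · 118 · 81 · 3 ≡ 378 (mod 379).
Since 3^d ≡ 378 (mod 379), base 3 does not prove 379 composite.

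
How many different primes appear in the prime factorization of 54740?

54740 = 2^2 · 13685
13685 = 5 · 2737
2737 = 7 · 391
391 = 17 · 23
54740 = 2^2 · 5 · 7 · 17 · 23, which has 5 distinct prime factors.

5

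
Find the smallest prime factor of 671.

671 is odd.
Digit sum 14, not divisible by 3.
Ends in 1: not divisible by 5.
7: 671 = 7·95 + 6
11: 671 = 11·61

11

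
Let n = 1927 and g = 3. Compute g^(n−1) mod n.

237

3^1 ≡ 3 (mod 1927)
3^2 ≡ 3^2 = 9 ≡ 9 (mod 1927)
3^4 ≡ 9^2 = 81 ≡ 81 (mod 1927)
3^8 ≡ 81^2 = 6561 ≡ 780 (mod 1927)
3^16 ≡ 780^2 = 608400 ≡ 1395 (mod 1927)
3^32 ≡ 1395^2 = 1946025 ≡ 1682 (mod 1927)
3^64 ≡ 1682^2 = 2829124 ≡ 288 (mod 1927)
3^128 ≡ 288^2 = 82944 ≡ 83 (mod 1927)
3^256 ≡ 83^2 = 6889 ≡ 1108 (mod 1927)
3^512 ≡ 1108^2 = 1227664 ≡ 165 (mod 1927)
3^1024 ≡ 165^2 = 27225 ≡ 247 (mod 1927)
1926 = 1024 + 512 + 256 + 128 + 4 + 2 in binary powers of 2.
So 3^1926 ≡ 247 · 165 · 1108 · 83 · 81 · 9 ≡ 237 (mod 1927).
Since 237 ≠ 1, base 3 is a Fermat witness: 1927 is composite.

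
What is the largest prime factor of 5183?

73

5183 = 71 · 73
73 is prime.
So 5183 = 71 · 73; the largest prime factor is 73.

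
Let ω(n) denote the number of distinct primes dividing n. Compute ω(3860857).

5

3860857 = 7^2 · 78793
78793 = 11 · 7163
7163 = 13 · 551
551 = 19 · 29
3860857 = 7^2 · 11 · 13 · 19 · 29, which has 5 distinct prime factors.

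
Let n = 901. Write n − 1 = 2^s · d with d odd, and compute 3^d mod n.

901 − 1 = 900 = 2^2 · 225, so d = 225.
3^1 ≡ 3 (mod 901)
3^2 ≡ 3^2 = 9 ≡ 9 (mod 901)
3^4 ≡ 9^2 = 81 ≡ 81 (mod 901)
3^8 ≡ 81^2 = 6561 ≡ 254 (mod 901)
3^16 ≡ 254^2 = 64516 ≡ 545 (mod 901)
3^32 ≡ 545^2 = 297025 ≡ 596 (mod 901)
3^64 ≡ 596^2 = 355216 ≡ 222 (mod 901)
3^128 ≡ 222^2 = 49284 ≡ 630 (mod 901)
225 = 128 + 64 + 32 + 1 in binary powers of 2.
So 3^225 ≡ 630 · 222 · 596 · 3 ≡ 734 (mod 901).
Squaring chain: 734 → 859; never reaches −1, so base 3 is a Miller–Rabin witness that 901 is composite.

734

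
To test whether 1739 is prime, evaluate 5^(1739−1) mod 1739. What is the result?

474

5^1 ≡ 5 (mod 1739)
5^2 ≡ 5^2 = 25 ≡ 25 (mod 1739)
5^4 ≡ 25^2 = 625 ≡ 625 (mod 1739)
5^8 ≡ 625^2 = 390625 ≡ 1089 (mod 1739)
5^16 ≡ 1089^2 = 1185921 ≡ 1662 (mod 1739)
5^32 ≡ 1662^2 = 2762244 ≡ 712 (mod 1739)
5^64 ≡ 712^2 = 506944 ≡ 895 (mod 1739)
5^128 ≡ 895^2 = 801025 ≡ 1085 (mod 1739)
5^256 ≡ 1085^2 = 1177225 ≡ 1661 (mod 1739)
5^512 ≡ 1661^2 = 2758921 ≡ 867 (mod 1739)
5^1024 ≡ 867^2 = 751689 ≡ 441 (mod 1739)
1738 = 1024 + 512 + 128 + 64 + 8 + 2 in binary powers of 2.
So 5^1738 ≡ 441 · 867 · 1085 · 895 · 1089 · 25 ≡ 474 (mod 1739).
Since 474 ≠ 1, base 5 is a Fermat witness: 1739 is composite.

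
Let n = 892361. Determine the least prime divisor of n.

892361 is odd.
Digit sum 29, not divisible by 3.
Ends in 1: not divisible by 5.
7: 892361 = 7·127480 + 1
11: 892361 = 11·81123 + 8
13: 892361 = 13·68643 + 2
17: 892361 = 17·52491 + 14
19: 892361 = 19·46966 + 7
23: 892361 = 23·38798 + 7
29: 892361 = 29·30771 + 2
31: 892361 = 31·28785 + 26
37: 892361 = 37·24117 + 32
41: 892361 = 41·21764 + 37
43: 892361 = 43·20752 + 25
47: 892361 = 47·18986 + 19
53: 892361 = 53·16837

53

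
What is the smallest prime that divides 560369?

53

560369 is odd.
Digit sum 29, not divisible by 3.
Ends in 9: not divisible by 5.
7: 560369 = 7·80052 + 5
11: 560369 = 11·50942 + 7
13: 560369 = 13·43105 + 4
17: 560369 = 17·32962 + 15
19: 560369 = 19·29493 + 2
23: 560369 = 23·24363 + 20
29: 560369 = 29·19323 + 2
31: 560369 = 31·18076 + 13
37: 560369 = 37·15145 + 4
41: 560369 = 41·13667 + 22
43: 560369 = 43·13031 + 36
47: 560369 = 47·11922 + 35
53: 560369 = 53·10573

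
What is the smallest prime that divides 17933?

79

17933 is odd.
Digit sum 23, not divisible by 3.
Ends in 3: not divisible by 5.
7: 17933 = 7·2561 + 6
11: 17933 = 11·1630 + 3
13: 17933 = 13·1379 + 6
17: 17933 = 17·1054 + 15
19: 17933 = 19·943 + 16
23: 17933 = 23·779 + 16
29: 17933 = 29·618 + 11
31: 17933 = 31·578 + 15
37: 17933 = 37·484 + 25
41: 17933 = 41·437 + 16
43: 17933 = 43·417 + 2
47: 17933 = 47·381 + 26
53: 17933 = 53·338 + 19
59: 17933 = 59·303 + 56
61: 17933 = 61·293 + 60
67: 17933 = 67·267 + 44
71: 17933 = 71·252 + 41
73: 17933 = 73·245 + 48
79: 17933 = 79·227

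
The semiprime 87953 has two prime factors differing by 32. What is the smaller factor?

Since p = q + 32, we have 87953 = q(q + 32), so q² + 32q − 87953 = 0.
Discriminant: 32² + 4·87953 = 1024 + 351812 = 352836; √352836 = 594.
q = (−32 + 594)/2 = 281, and p = q + 32 = 313.
Check: 281 · 313 = 87953.

281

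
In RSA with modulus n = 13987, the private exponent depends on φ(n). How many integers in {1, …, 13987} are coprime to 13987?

13720

Factor: 13987 = 71 · 197.
φ(13987) = (71−1) · (197−1) = 70 · 196 = 13720.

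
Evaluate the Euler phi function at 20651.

Factor: 20651 = 107 · 193.
φ(20651) = (107−1) · (193−1) = 106 · 192 = 20352.

20352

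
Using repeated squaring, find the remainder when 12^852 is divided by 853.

1

12^1 ≡ 12 (mod 853)
12^2 ≡ 12^2 = 144 ≡ 144 (mod 853)
12^4 ≡ 144^2 = 20736 ≡ 264 (mod 853)
12^8 ≡ 264^2 = 69696 ≡ 603 (mod 853)
12^16 ≡ 603^2 = 363609 ≡ 231 (mod 853)
12^32 ≡ 231^2 = 53361 ≡ 475 (mod 853)
12^64 ≡ 475^2 = 225625 ≡ 433 (mod 853)
12^128 ≡ 433^2 = 187489 ≡ 682 (mod 853)
12^256 ≡ 682^2 = 465124 ≡ 239 (mod 853)
12^512 ≡ 239^2 = 57121 ≡ 823 (mod 853)
852 = 512 + 256 + 64 + 16 + 4 in binary powers of 2.
So 12^852 ≡ 823 · 239 · 433 · 231 · 264 ≡ 1 (mod 853).
Since the result is 1, base 12 gives no evidence that 853 is composite.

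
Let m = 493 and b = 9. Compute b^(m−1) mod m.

9^1 ≡ 9 (mod 493)
9^2 ≡ 9^2 = 81 ≡ 81 (mod 493)
9^4 ≡ 81^2 = 6561 ≡ 152 (mod 493)
9^8 ≡ 152^2 = 23104 ≡ 426 (mod 493)
9^16 ≡ 426^2 = 181476 ≡ 52 (mod 493)
9^32 ≡ 52^2 = 2704 ≡ 239 (mod 493)
9^64 ≡ 239^2 = 57121 ≡ 426 (mod 493)
9^128 ≡ 426^2 = 181476 ≡ 52 (mod 493)
9^256 ≡ 52^2 = 2704 ≡ 239 (mod 493)
492 = 256 + 128 + 64 + 32 + 8 + 4 in binary powers of 2.
So 9^492 ≡ 239 · 52 · 426 · 239 · 426 · 152 ≡ 458 (mod 493).
Since 458 ≠ 1, base 9 is a Fermat witness: 493 is composite.

458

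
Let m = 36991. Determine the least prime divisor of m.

71

36991 is odd.
Digit sum 28, not divisible by 3.
Ends in 1: not divisible by 5.
7: 36991 = 7·5284 + 3
11: 36991 = 11·3362 + 9
13: 36991 = 13·2845 + 6
17: 36991 = 17·2175 + 16
19: 36991 = 19·1946 + 17
23: 36991 = 23·1608 + 7
29: 36991 = 29·1275 + 16
31: 36991 = 31·1193 + 8
37: 36991 = 37·999 + 28
41: 36991 = 41·902 + 9
43: 36991 = 43·860 + 11
47: 36991 = 47·787 + 2
53: 36991 = 53·697 + 50
59: 36991 = 59·626 + 57
61: 36991 = 61·606 + 25
67: 36991 = 67·552 + 7
71: 36991 = 71·521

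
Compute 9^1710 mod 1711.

400

9^1 ≡ 9 (mod 1711)
9^2 ≡ 9^2 = 81 ≡ 81 (mod 1711)
9^4 ≡ 81^2 = 6561 ≡ 1428 (mod 1711)
9^8 ≡ 1428^2 = 2039184 ≡ 1383 (mod 1711)
9^16 ≡ 1383^2 = 1912689 ≡ 1502 (mod 1711)
9^32 ≡ 1502^2 = 2256004 ≡ 906 (mod 1711)
9^64 ≡ 906^2 = 820836 ≡ 1267 (mod 1711)
9^128 ≡ 1267^2 = 1605289 ≡ 371 (mod 1711)
9^256 ≡ 371^2 = 137641 ≡ 761 (mod 1711)
9^512 ≡ 761^2 = 579121 ≡ 803 (mod 1711)
9^1024 ≡ 803^2 = 644809 ≡ 1473 (mod 1711)
1710 = 1024 + 512 + 128 + 32 + 8 + 4 + 2 in binary powers of 2.
So 9^1710 ≡ 1473 · 803 · 371 · 906 · 1383 · 1428 · 81 ≡ 400 (mod 1711).
Since 400 ≠ 1, base 9 is a Fermat witness: 1711 is composite.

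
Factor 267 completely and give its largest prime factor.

267 = 3 · 89
89 is prime.
So 267 = 3 · 89; the largest prime factor is 89.

89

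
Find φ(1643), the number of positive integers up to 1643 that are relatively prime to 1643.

1560

Factor: 1643 = 31 · 53.
φ(1643) = (31−1) · (53−1) = 30 · 52 = 1560.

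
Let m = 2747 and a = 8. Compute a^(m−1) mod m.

1958

8^1 ≡ 8 (mod 2747)
8^2 ≡ 8^2 = 64 ≡ 64 (mod 2747)
8^4 ≡ 64^2 = 4096 ≡ 1349 (mod 2747)
8^8 ≡ 1349^2 = 1819801 ≡ 1287 (mod 2747)
8^16 ≡ 1287^2 = 1656369 ≡ 2675 (mod 2747)
8^32 ≡ 2675^2 = 7155625 ≡ 2437 (mod 2747)
8^64 ≡ 2437^2 = 5938969 ≡ 2702 (mod 2747)
8^128 ≡ 2702^2 = 7300804 ≡ 2025 (mod 2747)
8^256 ≡ 2025^2 = 4100625 ≡ 2101 (mod 2747)
8^512 ≡ 2101^2 = 4414201 ≡ 2519 (mod 2747)
8^1024 ≡ 2519^2 = 6345361 ≡ 2538 (mod 2747)
8^2048 ≡ 2538^2 = 6441444 ≡ 2476 (mod 2747)
2746 = 2048 + 512 + 128 + 32 + 16 + 8 + 2 in binary powers of 2.
So 8^2746 ≡ 2476 · 2519 · 2025 · 2437 · 2675 · 1287 · 64 ≡ 1958 (mod 2747).
Since 1958 ≠ 1, base 8 is a Fermat witness: 2747 is composite.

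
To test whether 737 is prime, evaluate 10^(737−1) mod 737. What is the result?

10^1 ≡ 10 (mod 737)
10^2 ≡ 10^2 = 100 ≡ 100 (mod 737)
10^4 ≡ 100^2 = 10000 ≡ 419 (mod 737)
10^8 ≡ 419^2 = 175561 ≡ 155 (mod 737)
10^16 ≡ 155^2 = 24025 ≡ 441 (mod 737)
10^32 ≡ 441^2 = 194481 ≡ 650 (mod 737)
10^64 ≡ 650^2 = 422500 ≡ 199 (mod 737)
10^128 ≡ 199^2 = 39601 ≡ 540 (mod 737)
10^256 ≡ 540^2 = 291600 ≡ 485 (mod 737)
10^512 ≡ 485^2 = 235225 ≡ 122 (mod 737)
736 = 512 + 128 + 64 + 32 in binary powers of 2.
So 10^736 ≡ 122 · 540 · 199 · 650 ≡ 23 (mod 737).
Since 23 ≠ 1, base 10 is a Fermat witness: 737 is composite.

23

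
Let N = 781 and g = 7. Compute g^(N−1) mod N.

7^1 ≡ 7 (mod 781)
7^2 ≡ 7^2 = 49 ≡ 49 (mod 781)
7^4 ≡ 49^2 = 2401 ≡ 58 (mod 781)
7^8 ≡ 58^2 = 3364 ≡ 240 (mod 781)
7^16 ≡ 240^2 = 57600 ≡ 587 (mod 781)
7^32 ≡ 587^2 = 344569 ≡ 148 (mod 781)
7^64 ≡ 148^2 = 21904 ≡ 36 (mod 781)
7^128 ≡ 36^2 = 1296 ≡ 515 (mod 781)
7^256 ≡ 515^2 = 265225 ≡ 466 (mod 781)
7^512 ≡ 466^2 = 217156 ≡ 38 (mod 781)
780 = 512 + 256 + 8 + 4 in binary powers of 2.
So 7^780 ≡ 38 · 466 · 240 · 58 ≡ 45 (mod 781).
Since 45 ≠ 1, base 7 is a Fermat witness: 781 is composite.

45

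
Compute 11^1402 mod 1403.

11^1 ≡ 11 (mod 1403)
11^2 ≡ 11^2 = 121 ≡ 121 (mod 1403)
11^4 ≡ 121^2 = 14641 ≡ 611 (mod 1403)
11^8 ≡ 611^2 = 373321 ≡ 123 (mod 1403)
11^16 ≡ 123^2 = 15129 ≡ 1099 (mod 1403)
11^32 ≡ 1099^2 = 1207801 ≡ 1221 (mod 1403)
11^64 ≡ 1221^2 = 1490841 ≡ 855 (mod 1403)
11^128 ≡ 855^2 = 731025 ≡ 62 (mod 1403)
11^256 ≡ 62^2 = 3844 ≡ 1038 (mod 1403)
11^512 ≡ 1038^2 = 1077444 ≡ 1343 (mod 1403)
11^1024 ≡ 1343^2 = 1803649 ≡ 794 (mod 1403)
1402 = 1024 + 256 + 64 + 32 + 16 + 8 + 2 in binary powers of 2.
So 11^1402 ≡ 794 · 1038 · 855 · 1221 · 1099 · 123 · 121 ≡ 731 (mod 1403).
Since 731 ≠ 1, base 11 is a Fermat witness: 1403 is composite.

731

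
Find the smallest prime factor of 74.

2

74 is even: 2 divides it.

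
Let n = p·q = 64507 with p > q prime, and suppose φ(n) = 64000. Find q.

φ(n) = (p−1)(q−1) = n − (p+q) + 1, so p + q = 64507 − 64000 + 1 = 508.
p and q are the roots of t² − 508t + 64507 = 0.
Discriminant: 508² − 4·64507 = 258064 − 258028 = 36; √36 = 6.
q = (508 − 6)/2 = 251, p = (508 + 6)/2 = 257.
Check: 251 · 257 = 64507.

251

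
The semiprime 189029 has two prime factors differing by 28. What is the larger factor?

449

Since p = q + 28, we have 189029 = q(q + 28), so q² + 28q − 189029 = 0.
Discriminant: 28² + 4·189029 = 784 + 756116 = 756900; √756900 = 870.
q = (−28 + 870)/2 = 421, and p = q + 28 = 449.
Check: 421 · 449 = 189029.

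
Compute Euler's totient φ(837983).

808704

Factor: 837983 = 53 · 97 · 163.
φ(837983) = (53−1) · (97−1) · (163−1) = 52 · 96 · 162 = 808704.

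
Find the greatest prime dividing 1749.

1749 = 3 · 583
583 = 11 · 53
53 is prime.
So 1749 = 3 · 11 · 53; the largest prime factor is 53.

53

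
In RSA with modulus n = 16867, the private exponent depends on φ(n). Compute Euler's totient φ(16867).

Factor: 16867 = 101 · 167.
φ(16867) = (101−1) · (167−1) = 100 · 166 = 16600.

16600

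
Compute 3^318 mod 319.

5

3^1 ≡ 3 (mod 319)
3^2 ≡ 3^2 = 9 ≡ 9 (mod 319)
3^4 ≡ 9^2 = 81 ≡ 81 (mod 319)
3^8 ≡ 81^2 = 6561 ≡ 181 (mod 319)
3^16 ≡ 181^2 = 32761 ≡ 223 (mod 319)
3^32 ≡ 223^2 = 49729 ≡ 284 (mod 319)
3^64 ≡ 284^2 = 80656 ≡ 268 (mod 319)
3^128 ≡ 268^2 = 71824 ≡ 49 (mod 319)
3^256 ≡ 49^2 = 2401 ≡ 168 (mod 319)
318 = 256 + 32 + 16 + 8 + 4 + 2 in binary powers of 2.
So 3^318 ≡ 168 · 284 · 223 · 181 · 81 · 9 ≡ 5 (mod 319).
Since 5 ≠ 1, base 3 is a Fermat witness: 319 is composite.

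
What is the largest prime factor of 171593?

171593 = 29 · 5917
5917 = 61 · 97
97 is prime.
So 171593 = 29 · 61 · 97; the largest prime factor is 97.

97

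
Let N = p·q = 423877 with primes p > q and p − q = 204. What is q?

557

Since p = q + 204, we have 423877 = q(q + 204), so q² + 204q − 423877 = 0.
Discriminant: 204² + 4·423877 = 41616 + 1695508 = 1737124; √1737124 = 1318.
q = (−204 + 1318)/2 = 557, and p = q + 204 = 761.
Check: 557 · 761 = 423877.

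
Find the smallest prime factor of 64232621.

83

64232621 is odd.
Digit sum 26, not divisible by 3.
Ends in 1: not divisible by 5.
7: 64232621 = 7·9176088 + 5
11: 64232621 = 11·5839329 + 2
13: 64232621 = 13·4940970 + 11
17: 64232621 = 17·3778389 + 8
19: 64232621 = 19·3380664 + 5
23: 64232621 = 23·2792722 + 15
29: 64232621 = 29·2214917 + 28
31: 64232621 = 31·2072020 + 1
37: 64232621 = 37·1736016 + 29
41: 64232621 = 41·1566649 + 12
43: 64232621 = 43·1493781 + 38
47: 64232621 = 47·1366651 + 24
53: 64232621 = 53·1211936 + 13
59: 64232621 = 59·1088688 + 29
61: 64232621 = 61·1052993 + 48
67: 64232621 = 67·958695 + 56
71: 64232621 = 71·904684 + 57
73: 64232621 = 73·879898 + 67
79: 64232621 = 79·813071 + 12
83: 64232621 = 83·773887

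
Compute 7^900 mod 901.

7^1 ≡ 7 (mod 901)
7^2 ≡ 7^2 = 49 ≡ 49 (mod 901)
7^4 ≡ 49^2 = 2401 ≡ 599 (mod 901)
7^8 ≡ 599^2 = 358801 ≡ 203 (mod 901)
7^16 ≡ 203^2 = 41209 ≡ 664 (mod 901)
7^32 ≡ 664^2 = 440896 ≡ 307 (mod 901)
7^64 ≡ 307^2 = 94249 ≡ 545 (mod 901)
7^128 ≡ 545^2 = 297025 ≡ 596 (mod 901)
7^256 ≡ 596^2 = 355216 ≡ 222 (mod 901)
7^512 ≡ 222^2 = 49284 ≡ 630 (mod 901)
900 = 512 + 256 + 128 + 4 in binary powers of 2.
So 7^900 ≡ 630 · 222 · 596 · 599 ≡ 293 (mod 901).
Since 293 ≠ 1, base 7 is a Fermat witness: 901 is composite.

293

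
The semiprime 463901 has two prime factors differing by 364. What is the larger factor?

Since p = q + 364, we have 463901 = q(q + 364), so q² + 364q − 463901 = 0.
Discriminant: 364² + 4·463901 = 132496 + 1855604 = 1988100; √1988100 = 1410.
q = (−364 + 1410)/2 = 523, and p = q + 364 = 887.
Check: 523 · 887 = 463901.

887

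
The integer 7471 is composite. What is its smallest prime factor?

31

7471 is odd.
Digit sum 19, not divisible by 3.
Ends in 1: not divisible by 5.
7: 7471 = 7·1067 + 2
11: 7471 = 11·679 + 2
13: 7471 = 13·574 + 9
17: 7471 = 17·439 + 8
19: 7471 = 19·393 + 4
23: 7471 = 23·324 + 19
29: 7471 = 29·257 + 18
31: 7471 = 31·241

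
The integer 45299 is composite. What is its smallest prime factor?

45299 is odd.
Digit sum 29, not divisible by 3.
Ends in 9: not divisible by 5.
7: 45299 = 7·6471 + 2
11: 45299 = 11·4118 + 1
13: 45299 = 13·3484 + 7
17: 45299 = 17·2664 + 11
19: 45299 = 19·2384 + 3
23: 45299 = 23·1969 + 12
29: 45299 = 29·1562 + 1
31: 45299 = 31·1461 + 8
37: 45299 = 37·1224 + 11
41: 45299 = 41·1104 + 35
43: 45299 = 43·1053 + 20
47: 45299 = 47·963 + 38
53: 45299 = 53·854 + 37
59: 45299 = 59·767 + 46
61: 45299 = 61·742 + 37
67: 45299 = 67·676 + 7
71: 45299 = 71·638 + 1
73: 45299 = 73·620 + 39
79: 45299 = 79·573 + 32
83: 45299 = 83·545 + 64
89: 45299 = 89·508 + 87
97: 45299 = 97·467

97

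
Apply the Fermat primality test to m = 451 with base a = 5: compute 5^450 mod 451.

122

5^1 ≡ 5 (mod 451)
5^2 ≡ 5^2 = 25 ≡ 25 (mod 451)
5^4 ≡ 25^2 = 625 ≡ 174 (mod 451)
5^8 ≡ 174^2 = 30276 ≡ 59 (mod 451)
5^16 ≡ 59^2 = 3481 ≡ 324 (mod 451)
5^32 ≡ 324^2 = 104976 ≡ 344 (mod 451)
5^64 ≡ 344^2 = 118336 ≡ 174 (mod 451)
5^128 ≡ 174^2 = 30276 ≡ 59 (mod 451)
5^256 ≡ 59^2 = 3481 ≡ 324 (mod 451)
450 = 256 + 128 + 64 + 2 in binary powers of 2.
So 5^450 ≡ 324 · 59 · 174 · 25 ≡ 122 (mod 451).
Since 122 ≠ 1, base 5 is a Fermat witness: 451 is composite.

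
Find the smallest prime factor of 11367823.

67

11367823 is odd.
Digit sum 31, not divisible by 3.
Ends in 3: not divisible by 5.
7: 11367823 = 7·1623974 + 5
11: 11367823 = 11·1033438 + 5
13: 11367823 = 13·874447 + 12
17: 11367823 = 17·668695 + 8
19: 11367823 = 19·598306 + 9
23: 11367823 = 23·494253 + 4
29: 11367823 = 29·391993 + 26
31: 11367823 = 31·366703 + 30
37: 11367823 = 37·307238 + 17
41: 11367823 = 41·277263 + 40
43: 11367823 = 43·264367 + 42
47: 11367823 = 47·241868 + 27
53: 11367823 = 53·214487 + 12
59: 11367823 = 59·192674 + 57
61: 11367823 = 61·186357 + 46
67: 11367823 = 67·169669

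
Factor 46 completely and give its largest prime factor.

23

46 = 2 · 23
23 is prime.
So 46 = 2 · 23; the largest prime factor is 23.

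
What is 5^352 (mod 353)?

5^1 ≡ 5 (mod 353)
5^2 ≡ 5^2 = 25 ≡ 25 (mod 353)
5^4 ≡ 25^2 = 625 ≡ 272 (mod 353)
5^8 ≡ 272^2 = 73984 ≡ 207 (mod 353)
5^16 ≡ 207^2 = 42849 ≡ 136 (mod 353)
5^32 ≡ 136^2 = 18496 ≡ 140 (mod 353)
5^64 ≡ 140^2 = 19600 ≡ 185 (mod 353)
5^128 ≡ 185^2 = 34225 ≡ 337 (mod 353)
5^256 ≡ 337^2 = 113569 ≡ 256 (mod 353)
352 = 256 + 64 + 32 in binary powers of 2.
So 5^352 ≡ 256 · 185 · 140 ≡ 1 (mod 353).
Since the result is 1, base 5 gives no evidence that 353 is composite.

1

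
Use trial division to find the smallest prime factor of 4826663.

4826663 is odd.
Digit sum 35, not divisible by 3.
Ends in 3: not divisible by 5.
7: 4826663 = 7·689523 + 2
11: 4826663 = 11·438787 + 6
13: 4826663 = 13·371281 + 10
17: 4826663 = 17·283921 + 6
19: 4826663 = 19·254034 + 17
23: 4826663 = 23·209854 + 21
29: 4826663 = 29·166436 + 19
31: 4826663 = 31·155698 + 25
37: 4826663 = 37·130450 + 13
41: 4826663 = 41·117723 + 20
43: 4826663 = 43·112247 + 42
47: 4826663 = 47·102694 + 45
53: 4826663 = 53·91069 + 6
59: 4826663 = 59·81807 + 50
61: 4826663 = 61·79125 + 38
67: 4826663 = 67·72039 + 50
71: 4826663 = 71·67981 + 12
73: 4826663 = 73·66118 + 49
79: 4826663 = 79·61097

79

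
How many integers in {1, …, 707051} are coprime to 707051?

681120

Factor: 707051 = 61 · 67 · 173.
φ(707051) = (61−1) · (67−1) · (173−1) = 60 · 66 · 172 = 681120.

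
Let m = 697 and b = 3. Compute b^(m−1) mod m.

288

3^1 ≡ 3 (mod 697)
3^2 ≡ 3^2 = 9 ≡ 9 (mod 697)
3^4 ≡ 9^2 = 81 ≡ 81 (mod 697)
3^8 ≡ 81^2 = 6561 ≡ 288 (mod 697)
3^16 ≡ 288^2 = 82944 ≡ 1 (mod 697)
3^32 ≡ 1^2 = 1 ≡ 1 (mod 697)
3^64 ≡ 1^2 = 1 ≡ 1 (mod 697)
3^128 ≡ 1^2 = 1 ≡ 1 (mod 697)
3^256 ≡ 1^2 = 1 ≡ 1 (mod 697)
3^512 ≡ 1^2 = 1 ≡ 1 (mod 697)
696 = 512 + 128 + 32 + 16 + 8 in binary powers of 2.
So 3^696 ≡ 1 · 1 · 1 · 1 · 288 ≡ 288 (mod 697).
Since 288 ≠ 1, base 3 is a Fermat witness: 697 is composite.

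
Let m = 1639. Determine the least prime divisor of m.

11

1639 is odd.
Digit sum 19, not divisible by 3.
Ends in 9: not divisible by 5.
7: 1639 = 7·234 + 1
11: 1639 = 11·149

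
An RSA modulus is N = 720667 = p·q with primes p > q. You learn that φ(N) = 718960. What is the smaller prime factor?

φ(n) = (p−1)(q−1) = n − (p+q) + 1, so p + q = 720667 − 718960 + 1 = 1708.
p and q are the roots of t² − 1708t + 720667 = 0.
Discriminant: 1708² − 4·720667 = 2917264 − 2882668 = 34596; √34596 = 186.
q = (1708 − 186)/2 = 761, p = (1708 + 186)/2 = 947.
Check: 761 · 947 = 720667.

761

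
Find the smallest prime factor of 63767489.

63767489 is odd.
Digit sum 50, not divisible by 3.
Ends in 9: not divisible by 5.
7: 63767489 = 7·9109641 + 2
11: 63767489 = 11·5797044 + 5
13: 63767489 = 13·4905191 + 6
17: 63767489 = 17·3751028 + 13
19: 63767489 = 19·3356183 + 12
23: 63767489 = 23·2772499 + 12
29: 63767489 = 29·2198878 + 27
31: 63767489 = 31·2057015 + 24
37: 63767489 = 37·1723445 + 24
41: 63767489 = 41·1555304 + 25
43: 63767489 = 43·1482964 + 37
47: 63767489 = 47·1356755 + 4
53: 63767489 = 53·1203160 + 9
59: 63767489 = 59·1080804 + 53
61: 63767489 = 61·1045368 + 41
67: 63767489 = 67·951753 + 38
71: 63767489 = 71·898133 + 46
73: 63767489 = 73·873527 + 18
79: 63767489 = 79·807183 + 32
83: 63767489 = 83·768283

83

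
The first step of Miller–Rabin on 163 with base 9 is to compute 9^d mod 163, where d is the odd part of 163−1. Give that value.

163 − 1 = 162 = 2^1 · 81, so d = 81.
9^1 ≡ 9 (mod 163)
9^2 ≡ 9^2 = 81 ≡ 81 (mod 163)
9^4 ≡ 81^2 = 6561 ≡ 41 (mod 163)
9^8 ≡ 41^2 = 1681 ≡ 51 (mod 163)
9^16 ≡ 51^2 = 2601 ≡ 156 (mod 163)
9^32 ≡ 156^2 = 24336 ≡ 49 (mod 163)
9^64 ≡ 49^2 = 2401 ≡ 119 (mod 163)
81 = 64 + 16 + 1 in binary powers of 2.
So 9^81 ≡ 119 · 156 · 9 ≡ 1 (mod 163).
Since 9^d ≡ 1 (mod 163), base 9 does not prove 163 composite.

1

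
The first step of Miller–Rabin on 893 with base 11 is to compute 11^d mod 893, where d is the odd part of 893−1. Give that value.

467

893 − 1 = 892 = 2^2 · 223, so d = 223.
11^1 ≡ 11 (mod 893)
11^2 ≡ 11^2 = 121 ≡ 121 (mod 893)
11^4 ≡ 121^2 = 14641 ≡ 353 (mod 893)
11^8 ≡ 353^2 = 124609 ≡ 482 (mod 893)
11^16 ≡ 482^2 = 232324 ≡ 144 (mod 893)
11^32 ≡ 144^2 = 20736 ≡ 197 (mod 893)
11^64 ≡ 197^2 = 38809 ≡ 410 (mod 893)
11^128 ≡ 410^2 = 168100 ≡ 216 (mod 893)
223 = 128 + 64 + 16 + 8 + 4 + 2 + 1 in binary powers of 2.
So 11^223 ≡ 216 · 410 · 144 · 482 · 353 · 121 · 11 ≡ 467 (mod 893).
Squaring chain: 467 → 197; never reaches −1, so base 11 is a Miller–Rabin witness that 893 is composite.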